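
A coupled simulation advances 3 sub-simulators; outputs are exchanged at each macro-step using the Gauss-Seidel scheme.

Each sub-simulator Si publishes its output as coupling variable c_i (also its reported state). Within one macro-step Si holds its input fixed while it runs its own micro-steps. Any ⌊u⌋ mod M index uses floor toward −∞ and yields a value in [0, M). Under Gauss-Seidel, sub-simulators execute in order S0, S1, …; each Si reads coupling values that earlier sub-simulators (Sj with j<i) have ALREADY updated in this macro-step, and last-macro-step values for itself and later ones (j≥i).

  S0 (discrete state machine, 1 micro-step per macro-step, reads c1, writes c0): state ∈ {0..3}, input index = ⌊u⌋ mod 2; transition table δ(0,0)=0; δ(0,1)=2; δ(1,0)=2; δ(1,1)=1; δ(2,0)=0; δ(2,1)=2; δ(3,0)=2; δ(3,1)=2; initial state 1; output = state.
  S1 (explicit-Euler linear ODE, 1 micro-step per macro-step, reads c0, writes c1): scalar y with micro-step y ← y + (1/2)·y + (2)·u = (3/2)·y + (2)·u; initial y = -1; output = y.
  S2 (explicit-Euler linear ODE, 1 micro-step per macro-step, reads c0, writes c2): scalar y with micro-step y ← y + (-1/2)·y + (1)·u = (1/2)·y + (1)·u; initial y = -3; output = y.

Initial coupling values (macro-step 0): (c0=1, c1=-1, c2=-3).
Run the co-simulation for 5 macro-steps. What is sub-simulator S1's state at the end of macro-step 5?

macro 1: S0 reads c1=-1 → after 1×micro: 1; S1 reads c0=1 → after 1×micro: 1/2; S2 reads c0=1 → after 1×micro: -1/2 ⇒ (c0=1, c1=1/2, c2=-1/2)
macro 2: S0 reads c1=1/2 → after 1×micro: 2; S1 reads c0=2 → after 1×micro: 19/4; S2 reads c0=2 → after 1×micro: 7/4 ⇒ (c0=2, c1=19/4, c2=7/4)
macro 3: S0 reads c1=19/4 → after 1×micro: 0; S1 reads c0=0 → after 1×micro: 57/8; S2 reads c0=0 → after 1×micro: 7/8 ⇒ (c0=0, c1=57/8, c2=7/8)
macro 4: S0 reads c1=57/8 → after 1×micro: 2; S1 reads c0=2 → after 1×micro: 235/16; S2 reads c0=2 → after 1×micro: 39/16 ⇒ (c0=2, c1=235/16, c2=39/16)
macro 5: S0 reads c1=235/16 → after 1×micro: 0; S1 reads c0=0 → after 1×micro: 705/32; S2 reads c0=0 → after 1×micro: 39/32 ⇒ (c0=0, c1=705/32, c2=39/32)

S1 state at macro-step 5 = 705/32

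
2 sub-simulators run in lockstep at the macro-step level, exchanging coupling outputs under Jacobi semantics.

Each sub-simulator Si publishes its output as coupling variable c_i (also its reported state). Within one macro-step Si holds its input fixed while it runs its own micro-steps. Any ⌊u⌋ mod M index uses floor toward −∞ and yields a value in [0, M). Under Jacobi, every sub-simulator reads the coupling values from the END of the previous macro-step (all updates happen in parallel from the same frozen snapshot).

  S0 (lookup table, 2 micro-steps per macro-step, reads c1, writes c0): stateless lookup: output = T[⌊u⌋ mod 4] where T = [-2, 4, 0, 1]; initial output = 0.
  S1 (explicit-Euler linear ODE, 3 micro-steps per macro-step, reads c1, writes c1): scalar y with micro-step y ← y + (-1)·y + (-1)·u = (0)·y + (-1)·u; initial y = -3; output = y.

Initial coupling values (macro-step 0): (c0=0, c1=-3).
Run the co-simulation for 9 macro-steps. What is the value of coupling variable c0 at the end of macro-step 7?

macro 1: S0 reads c1=-3 → after 2×micro: 4; S1 reads c1=-3 → after 3×micro: 3 ⇒ (c0=4, c1=3)
macro 2: S0 reads c1=3 → after 2×micro: 1; S1 reads c1=3 → after 3×micro: -3 ⇒ (c0=1, c1=-3)
macro 3: S0 reads c1=-3 → after 2×micro: 4; S1 reads c1=-3 → after 3×micro: 3 ⇒ (c0=4, c1=3)
macro 4: S0 reads c1=3 → after 2×micro: 1; S1 reads c1=3 → after 3×micro: -3 ⇒ (c0=1, c1=-3)
macro 5: S0 reads c1=-3 → after 2×micro: 4; S1 reads c1=-3 → after 3×micro: 3 ⇒ (c0=4, c1=3)
macro 6: S0 reads c1=3 → after 2×micro: 1; S1 reads c1=3 → after 3×micro: -3 ⇒ (c0=1, c1=-3)
macro 7: S0 reads c1=-3 → after 2×micro: 4; S1 reads c1=-3 → after 3×micro: 3 ⇒ (c0=4, c1=3)
macro 8: S0 reads c1=3 → after 2×micro: 1; S1 reads c1=3 → after 3×micro: -3 ⇒ (c0=1, c1=-3)
macro 9: S0 reads c1=-3 → after 2×micro: 4; S1 reads c1=-3 → after 3×micro: 3 ⇒ (c0=4, c1=3)

c0 at macro-step 7 = 4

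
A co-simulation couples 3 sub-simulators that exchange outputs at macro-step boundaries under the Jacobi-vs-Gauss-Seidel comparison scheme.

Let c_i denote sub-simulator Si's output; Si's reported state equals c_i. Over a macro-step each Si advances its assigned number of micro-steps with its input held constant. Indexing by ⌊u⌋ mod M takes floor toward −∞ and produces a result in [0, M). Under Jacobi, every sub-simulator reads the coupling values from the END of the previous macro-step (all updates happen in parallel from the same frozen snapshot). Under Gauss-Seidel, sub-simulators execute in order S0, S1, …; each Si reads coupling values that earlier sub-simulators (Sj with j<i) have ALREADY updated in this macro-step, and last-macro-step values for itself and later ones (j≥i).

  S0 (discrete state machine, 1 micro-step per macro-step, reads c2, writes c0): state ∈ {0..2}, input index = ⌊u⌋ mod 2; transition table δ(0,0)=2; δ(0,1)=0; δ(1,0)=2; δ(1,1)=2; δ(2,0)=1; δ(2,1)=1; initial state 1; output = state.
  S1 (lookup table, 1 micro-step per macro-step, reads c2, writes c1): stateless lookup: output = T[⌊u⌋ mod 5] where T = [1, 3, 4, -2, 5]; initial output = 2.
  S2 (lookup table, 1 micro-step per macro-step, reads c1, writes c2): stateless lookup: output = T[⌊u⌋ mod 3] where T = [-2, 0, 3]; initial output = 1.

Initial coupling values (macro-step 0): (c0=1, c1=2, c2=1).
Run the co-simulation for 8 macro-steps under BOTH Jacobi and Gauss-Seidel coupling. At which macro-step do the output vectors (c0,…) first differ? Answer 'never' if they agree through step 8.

[Jacobi] macro 1: S0 reads c2=1 → after 1×micro: 2; S1 reads c2=1 → after 1×micro: 3; S2 reads c1=2 → after 1×micro: 3 ⇒ (c0=2, c1=3, c2=3)
[Jacobi] macro 2: S0 reads c2=3 → after 1×micro: 1; S1 reads c2=3 → after 1×micro: -2; S2 reads c1=3 → after 1×micro: -2 ⇒ (c0=1, c1=-2, c2=-2)
[Jacobi] macro 3: S0 reads c2=-2 → after 1×micro: 2; S1 reads c2=-2 → after 1×micro: -2; S2 reads c1=-2 → after 1×micro: 0 ⇒ (c0=2, c1=-2, c2=0)
[Jacobi] macro 4: S0 reads c2=0 → after 1×micro: 1; S1 reads c2=0 → after 1×micro: 1; S2 reads c1=-2 → after 1×micro: 0 ⇒ (c0=1, c1=1, c2=0)
[Jacobi] macro 5: S0 reads c2=0 → after 1×micro: 2; S1 reads c2=0 → after 1×micro: 1; S2 reads c1=1 → after 1×micro: 0 ⇒ (c0=2, c1=1, c2=0)
[Jacobi] macro 6: S0 reads c2=0 → after 1×micro: 1; S1 reads c2=0 → after 1×micro: 1; S2 reads c1=1 → after 1×micro: 0 ⇒ (c0=1, c1=1, c2=0)
[Jacobi] macro 7: S0 reads c2=0 → after 1×micro: 2; S1 reads c2=0 → after 1×micro: 1; S2 reads c1=1 → after 1×micro: 0 ⇒ (c0=2, c1=1, c2=0)
[Jacobi] macro 8: S0 reads c2=0 → after 1×micro: 1; S1 reads c2=0 → after 1×micro: 1; S2 reads c1=1 → after 1×micro: 0 ⇒ (c0=1, c1=1, c2=0)
[Gauss-Seidel] macro 1: S0 reads c2=1 → after 1×micro: 2; S1 reads c2=1 → after 1×micro: 3; S2 reads c1=3 → after 1×micro: -2 ⇒ (c0=2, c1=3, c2=-2)
[Gauss-Seidel] macro 2: S0 reads c2=-2 → after 1×micro: 1; S1 reads c2=-2 → after 1×micro: -2; S2 reads c1=-2 → after 1×micro: 0 ⇒ (c0=1, c1=-2, c2=0)
[Gauss-Seidel] macro 3: S0 reads c2=0 → after 1×micro: 2; S1 reads c2=0 → after 1×micro: 1; S2 reads c1=1 → after 1×micro: 0 ⇒ (c0=2, c1=1, c2=0)
[Gauss-Seidel] macro 4: S0 reads c2=0 → after 1×micro: 1; S1 reads c2=0 → after 1×micro: 1; S2 reads c1=1 → after 1×micro: 0 ⇒ (c0=1, c1=1, c2=0)
[Gauss-Seidel] macro 5: S0 reads c2=0 → after 1×micro: 2; S1 reads c2=0 → after 1×micro: 1; S2 reads c1=1 → after 1×micro: 0 ⇒ (c0=2, c1=1, c2=0)
[Gauss-Seidel] macro 6: S0 reads c2=0 → after 1×micro: 1; S1 reads c2=0 → after 1×micro: 1; S2 reads c1=1 → after 1×micro: 0 ⇒ (c0=1, c1=1, c2=0)
[Gauss-Seidel] macro 7: S0 reads c2=0 → after 1×micro: 2; S1 reads c2=0 → after 1×micro: 1; S2 reads c1=1 → after 1×micro: 0 ⇒ (c0=2, c1=1, c2=0)
[Gauss-Seidel] macro 8: S0 reads c2=0 → after 1×micro: 1; S1 reads c2=0 → after 1×micro: 1; S2 reads c1=1 → after 1×micro: 0 ⇒ (c0=1, c1=1, c2=0)

first divergence at macro-step: 1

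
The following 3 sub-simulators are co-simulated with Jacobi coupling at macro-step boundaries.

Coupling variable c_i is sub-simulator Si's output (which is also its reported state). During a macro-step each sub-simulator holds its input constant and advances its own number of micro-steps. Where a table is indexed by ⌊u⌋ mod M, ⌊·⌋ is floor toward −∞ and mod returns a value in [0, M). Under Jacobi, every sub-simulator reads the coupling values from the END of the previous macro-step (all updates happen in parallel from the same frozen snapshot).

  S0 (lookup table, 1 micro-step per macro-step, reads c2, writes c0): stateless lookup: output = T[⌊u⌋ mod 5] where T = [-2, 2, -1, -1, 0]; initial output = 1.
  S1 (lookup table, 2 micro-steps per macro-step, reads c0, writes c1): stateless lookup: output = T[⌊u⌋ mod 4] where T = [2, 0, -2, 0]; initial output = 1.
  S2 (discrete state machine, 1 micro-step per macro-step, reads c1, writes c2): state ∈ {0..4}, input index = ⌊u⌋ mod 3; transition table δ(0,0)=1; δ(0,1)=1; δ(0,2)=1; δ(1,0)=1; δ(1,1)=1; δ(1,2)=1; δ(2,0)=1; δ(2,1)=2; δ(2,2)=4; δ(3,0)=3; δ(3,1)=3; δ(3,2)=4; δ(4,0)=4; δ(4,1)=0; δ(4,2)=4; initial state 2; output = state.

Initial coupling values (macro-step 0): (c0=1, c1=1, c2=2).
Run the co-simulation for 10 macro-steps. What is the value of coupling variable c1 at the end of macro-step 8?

c1 at macro-step 8 = -2

macro 1: S0 reads c2=2 → after 1×micro: -1; S1 reads c0=1 → after 2×micro: 0; S2 reads c1=1 → after 1×micro: 2 ⇒ (c0=-1, c1=0, c2=2)
macro 2: S0 reads c2=2 → after 1×micro: -1; S1 reads c0=-1 → after 2×micro: 0; S2 reads c1=0 → after 1×micro: 1 ⇒ (c0=-1, c1=0, c2=1)
macro 3: S0 reads c2=1 → after 1×micro: 2; S1 reads c0=-1 → after 2×micro: 0; S2 reads c1=0 → after 1×micro: 1 ⇒ (c0=2, c1=0, c2=1)
macro 4: S0 reads c2=1 → after 1×micro: 2; S1 reads c0=2 → after 2×micro: -2; S2 reads c1=0 → after 1×micro: 1 ⇒ (c0=2, c1=-2, c2=1)
macro 5: S0 reads c2=1 → after 1×micro: 2; S1 reads c0=2 → after 2×micro: -2; S2 reads c1=-2 → after 1×micro: 1 ⇒ (c0=2, c1=-2, c2=1)
macro 6: S0 reads c2=1 → after 1×micro: 2; S1 reads c0=2 → after 2×micro: -2; S2 reads c1=-2 → after 1×micro: 1 ⇒ (c0=2, c1=-2, c2=1)
macro 7: S0 reads c2=1 → after 1×micro: 2; S1 reads c0=2 → after 2×micro: -2; S2 reads c1=-2 → after 1×micro: 1 ⇒ (c0=2, c1=-2, c2=1)
macro 8: S0 reads c2=1 → after 1×micro: 2; S1 reads c0=2 → after 2×micro: -2; S2 reads c1=-2 → after 1×micro: 1 ⇒ (c0=2, c1=-2, c2=1)
macro 9: S0 reads c2=1 → after 1×micro: 2; S1 reads c0=2 → after 2×micro: -2; S2 reads c1=-2 → after 1×micro: 1 ⇒ (c0=2, c1=-2, c2=1)
macro 10: S0 reads c2=1 → after 1×micro: 2; S1 reads c0=2 → after 2×micro: -2; S2 reads c1=-2 → after 1×micro: 1 ⇒ (c0=2, c1=-2, c2=1)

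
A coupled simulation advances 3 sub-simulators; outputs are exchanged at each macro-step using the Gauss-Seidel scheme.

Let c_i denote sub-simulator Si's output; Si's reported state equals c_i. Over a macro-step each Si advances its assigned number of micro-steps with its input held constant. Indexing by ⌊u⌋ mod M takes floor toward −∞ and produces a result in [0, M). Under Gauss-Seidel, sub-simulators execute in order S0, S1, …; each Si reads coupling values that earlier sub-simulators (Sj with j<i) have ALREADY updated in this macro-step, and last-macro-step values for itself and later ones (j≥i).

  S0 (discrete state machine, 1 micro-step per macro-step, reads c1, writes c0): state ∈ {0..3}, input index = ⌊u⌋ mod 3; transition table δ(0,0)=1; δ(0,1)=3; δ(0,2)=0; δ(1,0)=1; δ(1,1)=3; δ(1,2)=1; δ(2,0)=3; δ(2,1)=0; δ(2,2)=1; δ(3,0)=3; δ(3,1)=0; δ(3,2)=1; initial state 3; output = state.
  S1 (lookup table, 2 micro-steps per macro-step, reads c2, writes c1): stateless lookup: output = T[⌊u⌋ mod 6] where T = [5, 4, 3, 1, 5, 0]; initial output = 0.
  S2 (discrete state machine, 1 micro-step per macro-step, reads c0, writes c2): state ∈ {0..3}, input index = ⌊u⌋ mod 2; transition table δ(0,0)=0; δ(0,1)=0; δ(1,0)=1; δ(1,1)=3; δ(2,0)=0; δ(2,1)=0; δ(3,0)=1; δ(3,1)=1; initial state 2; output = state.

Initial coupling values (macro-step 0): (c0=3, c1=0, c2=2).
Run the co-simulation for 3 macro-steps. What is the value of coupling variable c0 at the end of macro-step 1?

macro 1: S0 reads c1=0 → after 1×micro: 3; S1 reads c2=2 → after 2×micro: 3; S2 reads c0=3 → after 1×micro: 0 ⇒ (c0=3, c1=3, c2=0)
macro 2: S0 reads c1=3 → after 1×micro: 3; S1 reads c2=0 → after 2×micro: 5; S2 reads c0=3 → after 1×micro: 0 ⇒ (c0=3, c1=5, c2=0)
macro 3: S0 reads c1=5 → after 1×micro: 1; S1 reads c2=0 → after 2×micro: 5; S2 reads c0=1 → after 1×micro: 0 ⇒ (c0=1, c1=5, c2=0)

c0 at macro-step 1 = 3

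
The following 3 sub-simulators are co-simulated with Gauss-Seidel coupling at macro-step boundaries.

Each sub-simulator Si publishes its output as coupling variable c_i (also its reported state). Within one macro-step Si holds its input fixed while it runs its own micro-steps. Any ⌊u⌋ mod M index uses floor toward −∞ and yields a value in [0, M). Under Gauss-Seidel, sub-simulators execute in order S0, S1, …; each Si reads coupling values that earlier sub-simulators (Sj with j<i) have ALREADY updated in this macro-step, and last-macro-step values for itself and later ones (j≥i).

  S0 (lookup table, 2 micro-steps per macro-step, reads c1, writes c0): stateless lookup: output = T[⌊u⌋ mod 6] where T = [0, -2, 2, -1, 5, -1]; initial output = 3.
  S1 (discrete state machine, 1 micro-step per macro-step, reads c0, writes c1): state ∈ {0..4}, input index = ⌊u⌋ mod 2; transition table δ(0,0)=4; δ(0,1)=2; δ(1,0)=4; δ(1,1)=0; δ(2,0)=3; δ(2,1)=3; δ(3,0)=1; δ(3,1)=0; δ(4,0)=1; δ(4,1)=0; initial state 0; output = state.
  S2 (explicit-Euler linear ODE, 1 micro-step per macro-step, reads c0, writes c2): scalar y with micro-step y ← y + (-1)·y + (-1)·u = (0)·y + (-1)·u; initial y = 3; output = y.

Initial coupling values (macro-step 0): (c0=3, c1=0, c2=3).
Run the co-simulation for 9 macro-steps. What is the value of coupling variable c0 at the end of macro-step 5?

macro 1: S0 reads c1=0 → after 2×micro: 0; S1 reads c0=0 → after 1×micro: 4; S2 reads c0=0 → after 1×micro: 0 ⇒ (c0=0, c1=4, c2=0)
macro 2: S0 reads c1=4 → after 2×micro: 5; S1 reads c0=5 → after 1×micro: 0; S2 reads c0=5 → after 1×micro: -5 ⇒ (c0=5, c1=0, c2=-5)
macro 3: S0 reads c1=0 → after 2×micro: 0; S1 reads c0=0 → after 1×micro: 4; S2 reads c0=0 → after 1×micro: 0 ⇒ (c0=0, c1=4, c2=0)
macro 4: S0 reads c1=4 → after 2×micro: 5; S1 reads c0=5 → after 1×micro: 0; S2 reads c0=5 → after 1×micro: -5 ⇒ (c0=5, c1=0, c2=-5)
macro 5: S0 reads c1=0 → after 2×micro: 0; S1 reads c0=0 → after 1×micro: 4; S2 reads c0=0 → after 1×micro: 0 ⇒ (c0=0, c1=4, c2=0)
macro 6: S0 reads c1=4 → after 2×micro: 5; S1 reads c0=5 → after 1×micro: 0; S2 reads c0=5 → after 1×micro: -5 ⇒ (c0=5, c1=0, c2=-5)
macro 7: S0 reads c1=0 → after 2×micro: 0; S1 reads c0=0 → after 1×micro: 4; S2 reads c0=0 → after 1×micro: 0 ⇒ (c0=0, c1=4, c2=0)
macro 8: S0 reads c1=4 → after 2×micro: 5; S1 reads c0=5 → after 1×micro: 0; S2 reads c0=5 → after 1×micro: -5 ⇒ (c0=5, c1=0, c2=-5)
macro 9: S0 reads c1=0 → after 2×micro: 0; S1 reads c0=0 → after 1×micro: 4; S2 reads c0=0 → after 1×micro: 0 ⇒ (c0=0, c1=4, c2=0)

c0 at macro-step 5 = 0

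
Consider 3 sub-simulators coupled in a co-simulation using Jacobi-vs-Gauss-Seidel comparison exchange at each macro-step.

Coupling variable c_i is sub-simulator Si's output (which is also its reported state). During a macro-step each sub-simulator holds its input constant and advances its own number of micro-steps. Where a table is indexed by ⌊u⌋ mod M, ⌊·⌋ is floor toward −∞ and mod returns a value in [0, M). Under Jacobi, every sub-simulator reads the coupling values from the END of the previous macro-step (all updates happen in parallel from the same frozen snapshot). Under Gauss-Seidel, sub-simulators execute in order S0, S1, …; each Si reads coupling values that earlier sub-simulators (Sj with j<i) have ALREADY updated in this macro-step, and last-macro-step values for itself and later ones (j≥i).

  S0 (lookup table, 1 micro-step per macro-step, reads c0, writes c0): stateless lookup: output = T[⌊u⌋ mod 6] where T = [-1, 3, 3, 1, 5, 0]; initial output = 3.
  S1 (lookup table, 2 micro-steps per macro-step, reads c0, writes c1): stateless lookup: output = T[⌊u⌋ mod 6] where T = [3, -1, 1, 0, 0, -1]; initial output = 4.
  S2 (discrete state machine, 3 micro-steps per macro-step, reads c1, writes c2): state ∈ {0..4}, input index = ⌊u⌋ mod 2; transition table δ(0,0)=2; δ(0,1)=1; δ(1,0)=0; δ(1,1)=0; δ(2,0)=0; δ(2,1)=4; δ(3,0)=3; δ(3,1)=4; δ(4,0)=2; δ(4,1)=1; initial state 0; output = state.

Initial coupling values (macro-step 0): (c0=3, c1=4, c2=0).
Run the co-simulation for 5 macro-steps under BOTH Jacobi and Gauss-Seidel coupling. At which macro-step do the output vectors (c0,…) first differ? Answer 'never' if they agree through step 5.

first divergence at macro-step: 1

[Jacobi] macro 1: S0 reads c0=3 → after 1×micro: 1; S1 reads c0=3 → after 2×micro: 0; S2 reads c1=4 → after 3×micro: 2 ⇒ (c0=1, c1=0, c2=2)
[Jacobi] macro 2: S0 reads c0=1 → after 1×micro: 3; S1 reads c0=1 → after 2×micro: -1; S2 reads c1=0 → after 3×micro: 0 ⇒ (c0=3, c1=-1, c2=0)
[Jacobi] macro 3: S0 reads c0=3 → after 1×micro: 1; S1 reads c0=3 → after 2×micro: 0; S2 reads c1=-1 → after 3×micro: 1 ⇒ (c0=1, c1=0, c2=1)
[Jacobi] macro 4: S0 reads c0=1 → after 1×micro: 3; S1 reads c0=1 → after 2×micro: -1; S2 reads c1=0 → after 3×micro: 0 ⇒ (c0=3, c1=-1, c2=0)
[Jacobi] macro 5: S0 reads c0=3 → after 1×micro: 1; S1 reads c0=3 → after 2×micro: 0; S2 reads c1=-1 → after 3×micro: 1 ⇒ (c0=1, c1=0, c2=1)
[Gauss-Seidel] macro 1: S0 reads c0=3 → after 1×micro: 1; S1 reads c0=1 → after 2×micro: -1; S2 reads c1=-1 → after 3×micro: 1 ⇒ (c0=1, c1=-1, c2=1)
[Gauss-Seidel] macro 2: S0 reads c0=1 → after 1×micro: 3; S1 reads c0=3 → after 2×micro: 0; S2 reads c1=0 → after 3×micro: 0 ⇒ (c0=3, c1=0, c2=0)
[Gauss-Seidel] macro 3: S0 reads c0=3 → after 1×micro: 1; S1 reads c0=1 → after 2×micro: -1; S2 reads c1=-1 → after 3×micro: 1 ⇒ (c0=1, c1=-1, c2=1)
[Gauss-Seidel] macro 4: S0 reads c0=1 → after 1×micro: 3; S1 reads c0=3 → after 2×micro: 0; S2 reads c1=0 → after 3×micro: 0 ⇒ (c0=3, c1=0, c2=0)
[Gauss-Seidel] macro 5: S0 reads c0=3 → after 1×micro: 1; S1 reads c0=1 → after 2×micro: -1; S2 reads c1=-1 → after 3×micro: 1 ⇒ (c0=1, c1=-1, c2=1)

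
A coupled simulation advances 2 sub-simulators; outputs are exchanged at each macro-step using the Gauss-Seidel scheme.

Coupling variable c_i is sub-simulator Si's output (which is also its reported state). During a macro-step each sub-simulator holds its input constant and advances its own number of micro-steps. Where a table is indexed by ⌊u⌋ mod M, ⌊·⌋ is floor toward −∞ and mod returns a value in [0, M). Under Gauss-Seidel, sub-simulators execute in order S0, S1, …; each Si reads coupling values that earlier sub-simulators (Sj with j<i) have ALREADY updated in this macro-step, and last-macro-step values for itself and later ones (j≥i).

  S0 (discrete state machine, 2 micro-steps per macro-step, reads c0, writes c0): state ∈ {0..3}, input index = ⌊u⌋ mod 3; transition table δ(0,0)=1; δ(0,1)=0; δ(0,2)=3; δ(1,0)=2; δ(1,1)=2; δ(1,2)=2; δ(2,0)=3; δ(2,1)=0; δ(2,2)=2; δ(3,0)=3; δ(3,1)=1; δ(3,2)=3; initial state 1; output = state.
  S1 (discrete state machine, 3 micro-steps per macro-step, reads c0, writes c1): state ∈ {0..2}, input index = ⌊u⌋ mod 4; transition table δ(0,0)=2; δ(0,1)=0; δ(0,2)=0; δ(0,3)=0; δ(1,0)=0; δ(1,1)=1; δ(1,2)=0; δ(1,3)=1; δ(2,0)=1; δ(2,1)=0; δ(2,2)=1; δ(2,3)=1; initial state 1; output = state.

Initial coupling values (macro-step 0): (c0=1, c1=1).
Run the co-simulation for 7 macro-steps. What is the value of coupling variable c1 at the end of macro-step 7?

macro 1: S0 reads c0=1 → after 2×micro: 0; S1 reads c0=0 → after 3×micro: 1 ⇒ (c0=0, c1=1)
macro 2: S0 reads c0=0 → after 2×micro: 2; S1 reads c0=2 → after 3×micro: 0 ⇒ (c0=2, c1=0)
macro 3: S0 reads c0=2 → after 2×micro: 2; S1 reads c0=2 → after 3×micro: 0 ⇒ (c0=2, c1=0)
macro 4: S0 reads c0=2 → after 2×micro: 2; S1 reads c0=2 → after 3×micro: 0 ⇒ (c0=2, c1=0)
macro 5: S0 reads c0=2 → after 2×micro: 2; S1 reads c0=2 → after 3×micro: 0 ⇒ (c0=2, c1=0)
macro 6: S0 reads c0=2 → after 2×micro: 2; S1 reads c0=2 → after 3×micro: 0 ⇒ (c0=2, c1=0)
macro 7: S0 reads c0=2 → after 2×micro: 2; S1 reads c0=2 → after 3×micro: 0 ⇒ (c0=2, c1=0)

c1 at macro-step 7 = 0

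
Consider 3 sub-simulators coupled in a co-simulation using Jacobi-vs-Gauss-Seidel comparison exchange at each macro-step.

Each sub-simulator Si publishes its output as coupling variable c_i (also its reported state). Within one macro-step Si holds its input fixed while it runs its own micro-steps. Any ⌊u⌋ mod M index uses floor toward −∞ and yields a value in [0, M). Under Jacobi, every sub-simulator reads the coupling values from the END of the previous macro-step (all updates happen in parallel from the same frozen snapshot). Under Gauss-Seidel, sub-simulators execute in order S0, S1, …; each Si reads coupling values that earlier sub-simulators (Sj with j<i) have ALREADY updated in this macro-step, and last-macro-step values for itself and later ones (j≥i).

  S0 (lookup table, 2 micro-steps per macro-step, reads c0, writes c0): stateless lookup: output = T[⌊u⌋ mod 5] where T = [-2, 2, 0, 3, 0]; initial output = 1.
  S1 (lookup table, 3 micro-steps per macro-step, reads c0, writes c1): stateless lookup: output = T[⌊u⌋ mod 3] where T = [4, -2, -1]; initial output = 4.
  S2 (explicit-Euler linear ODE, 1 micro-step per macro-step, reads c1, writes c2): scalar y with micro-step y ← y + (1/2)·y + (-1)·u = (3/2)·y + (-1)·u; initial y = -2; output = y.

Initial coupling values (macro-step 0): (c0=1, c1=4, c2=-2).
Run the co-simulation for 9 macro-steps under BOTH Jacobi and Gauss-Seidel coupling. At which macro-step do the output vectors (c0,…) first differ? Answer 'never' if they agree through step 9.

first divergence at macro-step: 1

[Jacobi] macro 1: S0 reads c0=1 → after 2×micro: 2; S1 reads c0=1 → after 3×micro: -2; S2 reads c1=4 → after 1×micro: -7 ⇒ (c0=2, c1=-2, c2=-7)
[Jacobi] macro 2: S0 reads c0=2 → after 2×micro: 0; S1 reads c0=2 → after 3×micro: -1; S2 reads c1=-2 → after 1×micro: -17/2 ⇒ (c0=0, c1=-1, c2=-17/2)
[Jacobi] macro 3: S0 reads c0=0 → after 2×micro: -2; S1 reads c0=0 → after 3×micro: 4; S2 reads c1=-1 → after 1×micro: -47/4 ⇒ (c0=-2, c1=4, c2=-47/4)
[Jacobi] macro 4: S0 reads c0=-2 → after 2×micro: 3; S1 reads c0=-2 → after 3×micro: -2; S2 reads c1=4 → after 1×micro: -173/8 ⇒ (c0=3, c1=-2, c2=-173/8)
[Jacobi] macro 5: S0 reads c0=3 → after 2×micro: 3; S1 reads c0=3 → after 3×micro: 4; S2 reads c1=-2 → after 1×micro: -487/16 ⇒ (c0=3, c1=4, c2=-487/16)
[Jacobi] macro 6: S0 reads c0=3 → after 2×micro: 3; S1 reads c0=3 → after 3×micro: 4; S2 reads c1=4 → after 1×micro: -1589/32 ⇒ (c0=3, c1=4, c2=-1589/32)
[Jacobi] macro 7: S0 reads c0=3 → after 2×micro: 3; S1 reads c0=3 → after 3×micro: 4; S2 reads c1=4 → after 1×micro: -5023/64 ⇒ (c0=3, c1=4, c2=-5023/64)
[Jacobi] macro 8: S0 reads c0=3 → after 2×micro: 3; S1 reads c0=3 → after 3×micro: 4; S2 reads c1=4 → after 1×micro: -15581/128 ⇒ (c0=3, c1=4, c2=-15581/128)
[Jacobi] macro 9: S0 reads c0=3 → after 2×micro: 3; S1 reads c0=3 → after 3×micro: 4; S2 reads c1=4 → after 1×micro: -47767/256 ⇒ (c0=3, c1=4, c2=-47767/256)
[Gauss-Seidel] macro 1: S0 reads c0=1 → after 2×micro: 2; S1 reads c0=2 → after 3×micro: -1; S2 reads c1=-1 → after 1×micro: -2 ⇒ (c0=2, c1=-1, c2=-2)
[Gauss-Seidel] macro 2: S0 reads c0=2 → after 2×micro: 0; S1 reads c0=0 → after 3×micro: 4; S2 reads c1=4 → after 1×micro: -7 ⇒ (c0=0, c1=4, c2=-7)
[Gauss-Seidel] macro 3: S0 reads c0=0 → after 2×micro: -2; S1 reads c0=-2 → after 3×micro: -2; S2 reads c1=-2 → after 1×micro: -17/2 ⇒ (c0=-2, c1=-2, c2=-17/2)
[Gauss-Seidel] macro 4: S0 reads c0=-2 → after 2×micro: 3; S1 reads c0=3 → after 3×micro: 4; S2 reads c1=4 → after 1×micro: -67/4 ⇒ (c0=3, c1=4, c2=-67/4)
[Gauss-Seidel] macro 5: S0 reads c0=3 → after 2×micro: 3; S1 reads c0=3 → after 3×micro: 4; S2 reads c1=4 → after 1×micro: -233/8 ⇒ (c0=3, c1=4, c2=-233/8)
[Gauss-Seidel] macro 6: S0 reads c0=3 → after 2×micro: 3; S1 reads c0=3 → after 3×micro: 4; S2 reads c1=4 → after 1×micro: -763/16 ⇒ (c0=3, c1=4, c2=-763/16)
[Gauss-Seidel] macro 7: S0 reads c0=3 → after 2×micro: 3; S1 reads c0=3 → after 3×micro: 4; S2 reads c1=4 → after 1×micro: -2417/32 ⇒ (c0=3, c1=4, c2=-2417/32)
[Gauss-Seidel] macro 8: S0 reads c0=3 → after 2×micro: 3; S1 reads c0=3 → after 3×micro: 4; S2 reads c1=4 → after 1×micro: -7507/64 ⇒ (c0=3, c1=4, c2=-7507/64)
[Gauss-Seidel] macro 9: S0 reads c0=3 → after 2×micro: 3; S1 reads c0=3 → after 3×micro: 4; S2 reads c1=4 → after 1×micro: -23033/128 ⇒ (c0=3, c1=4, c2=-23033/128)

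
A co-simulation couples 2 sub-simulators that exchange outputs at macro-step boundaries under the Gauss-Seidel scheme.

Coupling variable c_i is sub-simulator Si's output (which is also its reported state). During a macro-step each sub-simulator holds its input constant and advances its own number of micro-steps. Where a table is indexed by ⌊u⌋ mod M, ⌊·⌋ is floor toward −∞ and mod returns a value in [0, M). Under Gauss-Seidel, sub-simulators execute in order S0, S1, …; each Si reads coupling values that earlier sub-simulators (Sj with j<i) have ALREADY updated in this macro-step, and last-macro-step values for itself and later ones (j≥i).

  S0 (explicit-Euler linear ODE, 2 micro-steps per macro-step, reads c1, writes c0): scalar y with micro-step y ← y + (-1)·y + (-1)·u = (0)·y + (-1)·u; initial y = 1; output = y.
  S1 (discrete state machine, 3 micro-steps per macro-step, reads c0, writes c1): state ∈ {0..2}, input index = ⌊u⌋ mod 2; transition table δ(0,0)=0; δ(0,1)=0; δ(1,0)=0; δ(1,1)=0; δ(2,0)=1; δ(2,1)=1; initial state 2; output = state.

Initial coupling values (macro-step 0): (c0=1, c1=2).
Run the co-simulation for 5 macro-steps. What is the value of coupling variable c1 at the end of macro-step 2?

c1 at macro-step 2 = 0

macro 1: S0 reads c1=2 → after 2×micro: -2; S1 reads c0=-2 → after 3×micro: 0 ⇒ (c0=-2, c1=0)
macro 2: S0 reads c1=0 → after 2×micro: 0; S1 reads c0=0 → after 3×micro: 0 ⇒ (c0=0, c1=0)
macro 3: S0 reads c1=0 → after 2×micro: 0; S1 reads c0=0 → after 3×micro: 0 ⇒ (c0=0, c1=0)
macro 4: S0 reads c1=0 → after 2×micro: 0; S1 reads c0=0 → after 3×micro: 0 ⇒ (c0=0, c1=0)
macro 5: S0 reads c1=0 → after 2×micro: 0; S1 reads c0=0 → after 3×micro: 0 ⇒ (c0=0, c1=0)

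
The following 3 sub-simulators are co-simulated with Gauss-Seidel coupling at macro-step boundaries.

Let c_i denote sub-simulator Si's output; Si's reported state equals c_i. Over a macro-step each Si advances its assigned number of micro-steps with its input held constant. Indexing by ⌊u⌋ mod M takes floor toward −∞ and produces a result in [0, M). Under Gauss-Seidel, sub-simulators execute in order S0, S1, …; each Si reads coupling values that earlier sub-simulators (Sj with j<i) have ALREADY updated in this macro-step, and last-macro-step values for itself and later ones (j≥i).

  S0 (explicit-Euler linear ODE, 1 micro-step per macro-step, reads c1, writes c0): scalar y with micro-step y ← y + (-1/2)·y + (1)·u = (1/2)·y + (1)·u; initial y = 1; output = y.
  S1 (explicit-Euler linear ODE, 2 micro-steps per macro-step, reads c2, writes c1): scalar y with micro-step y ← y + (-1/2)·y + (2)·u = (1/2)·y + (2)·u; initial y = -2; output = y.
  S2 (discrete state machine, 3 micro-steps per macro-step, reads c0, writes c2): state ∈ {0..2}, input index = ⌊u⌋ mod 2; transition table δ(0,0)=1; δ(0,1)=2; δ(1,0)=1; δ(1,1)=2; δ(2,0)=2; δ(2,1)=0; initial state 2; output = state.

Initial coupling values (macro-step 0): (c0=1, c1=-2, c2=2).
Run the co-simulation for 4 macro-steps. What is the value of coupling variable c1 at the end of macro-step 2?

c1 at macro-step 2 = 59/8

macro 1: S0 reads c1=-2 → after 1×micro: -3/2; S1 reads c2=2 → after 2×micro: 11/2; S2 reads c0=-3/2 → after 3×micro: 2 ⇒ (c0=-3/2, c1=11/2, c2=2)
macro 2: S0 reads c1=11/2 → after 1×micro: 19/4; S1 reads c2=2 → after 2×micro: 59/8; S2 reads c0=19/4 → after 3×micro: 2 ⇒ (c0=19/4, c1=59/8, c2=2)
macro 3: S0 reads c1=59/8 → after 1×micro: 39/4; S1 reads c2=2 → after 2×micro: 251/32; S2 reads c0=39/4 → after 3×micro: 0 ⇒ (c0=39/4, c1=251/32, c2=0)
macro 4: S0 reads c1=251/32 → after 1×micro: 407/32; S1 reads c2=0 → after 2×micro: 251/128; S2 reads c0=407/32 → after 3×micro: 1 ⇒ (c0=407/32, c1=251/128, c2=1)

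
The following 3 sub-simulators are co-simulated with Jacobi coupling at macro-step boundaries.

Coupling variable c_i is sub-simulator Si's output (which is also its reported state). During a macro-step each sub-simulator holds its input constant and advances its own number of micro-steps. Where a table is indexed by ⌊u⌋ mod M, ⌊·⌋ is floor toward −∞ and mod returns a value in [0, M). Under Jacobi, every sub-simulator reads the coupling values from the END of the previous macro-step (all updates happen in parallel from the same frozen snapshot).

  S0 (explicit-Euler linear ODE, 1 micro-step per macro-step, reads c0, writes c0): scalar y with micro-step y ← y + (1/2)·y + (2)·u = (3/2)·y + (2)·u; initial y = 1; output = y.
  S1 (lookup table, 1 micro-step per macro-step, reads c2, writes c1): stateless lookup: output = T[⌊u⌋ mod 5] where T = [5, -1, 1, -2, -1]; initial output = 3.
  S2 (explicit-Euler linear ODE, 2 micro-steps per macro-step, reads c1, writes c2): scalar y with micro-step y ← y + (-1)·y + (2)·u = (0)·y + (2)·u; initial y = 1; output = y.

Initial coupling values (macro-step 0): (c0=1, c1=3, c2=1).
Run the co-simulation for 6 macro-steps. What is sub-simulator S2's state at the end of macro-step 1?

S2 state at macro-step 1 = 6

macro 1: S0 reads c0=1 → after 1×micro: 7/2; S1 reads c2=1 → after 1×micro: -1; S2 reads c1=3 → after 2×micro: 6 ⇒ (c0=7/2, c1=-1, c2=6)
macro 2: S0 reads c0=7/2 → after 1×micro: 49/4; S1 reads c2=6 → after 1×micro: -1; S2 reads c1=-1 → after 2×micro: -2 ⇒ (c0=49/4, c1=-1, c2=-2)
macro 3: S0 reads c0=49/4 → after 1×micro: 343/8; S1 reads c2=-2 → after 1×micro: -2; S2 reads c1=-1 → after 2×micro: -2 ⇒ (c0=343/8, c1=-2, c2=-2)
macro 4: S0 reads c0=343/8 → after 1×micro: 2401/16; S1 reads c2=-2 → after 1×micro: -2; S2 reads c1=-2 → after 2×micro: -4 ⇒ (c0=2401/16, c1=-2, c2=-4)
macro 5: S0 reads c0=2401/16 → after 1×micro: 16807/32; S1 reads c2=-4 → after 1×micro: -1; S2 reads c1=-2 → after 2×micro: -4 ⇒ (c0=16807/32, c1=-1, c2=-4)
macro 6: S0 reads c0=16807/32 → after 1×micro: 117649/64; S1 reads c2=-4 → after 1×micro: -1; S2 reads c1=-1 → after 2×micro: -2 ⇒ (c0=117649/64, c1=-1, c2=-2)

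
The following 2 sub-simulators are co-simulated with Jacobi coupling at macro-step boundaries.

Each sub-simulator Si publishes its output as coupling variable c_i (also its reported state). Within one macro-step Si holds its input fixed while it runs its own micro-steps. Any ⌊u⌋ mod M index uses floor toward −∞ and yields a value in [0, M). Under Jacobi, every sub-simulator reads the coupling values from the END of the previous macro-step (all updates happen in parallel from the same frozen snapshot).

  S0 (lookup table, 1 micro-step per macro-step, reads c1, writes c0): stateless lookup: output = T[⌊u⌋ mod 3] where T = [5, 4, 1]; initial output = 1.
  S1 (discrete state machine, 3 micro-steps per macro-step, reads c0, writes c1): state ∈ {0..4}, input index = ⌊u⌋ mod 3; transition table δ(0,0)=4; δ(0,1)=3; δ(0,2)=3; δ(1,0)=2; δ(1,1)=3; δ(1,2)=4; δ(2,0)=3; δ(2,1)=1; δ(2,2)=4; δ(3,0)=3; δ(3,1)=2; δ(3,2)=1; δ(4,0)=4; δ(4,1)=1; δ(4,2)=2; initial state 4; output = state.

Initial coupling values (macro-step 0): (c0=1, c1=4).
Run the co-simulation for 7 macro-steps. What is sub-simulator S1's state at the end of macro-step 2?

S1 state at macro-step 2 = 2

macro 1: S0 reads c1=4 → after 1×micro: 4; S1 reads c0=1 → after 3×micro: 2 ⇒ (c0=4, c1=2)
macro 2: S0 reads c1=2 → after 1×micro: 1; S1 reads c0=4 → after 3×micro: 2 ⇒ (c0=1, c1=2)
macro 3: S0 reads c1=2 → after 1×micro: 1; S1 reads c0=1 → after 3×micro: 2 ⇒ (c0=1, c1=2)
macro 4: S0 reads c1=2 → after 1×micro: 1; S1 reads c0=1 → after 3×micro: 2 ⇒ (c0=1, c1=2)
macro 5: S0 reads c1=2 → after 1×micro: 1; S1 reads c0=1 → after 3×micro: 2 ⇒ (c0=1, c1=2)
macro 6: S0 reads c1=2 → after 1×micro: 1; S1 reads c0=1 → after 3×micro: 2 ⇒ (c0=1, c1=2)
macro 7: S0 reads c1=2 → after 1×micro: 1; S1 reads c0=1 → after 3×micro: 2 ⇒ (c0=1, c1=2)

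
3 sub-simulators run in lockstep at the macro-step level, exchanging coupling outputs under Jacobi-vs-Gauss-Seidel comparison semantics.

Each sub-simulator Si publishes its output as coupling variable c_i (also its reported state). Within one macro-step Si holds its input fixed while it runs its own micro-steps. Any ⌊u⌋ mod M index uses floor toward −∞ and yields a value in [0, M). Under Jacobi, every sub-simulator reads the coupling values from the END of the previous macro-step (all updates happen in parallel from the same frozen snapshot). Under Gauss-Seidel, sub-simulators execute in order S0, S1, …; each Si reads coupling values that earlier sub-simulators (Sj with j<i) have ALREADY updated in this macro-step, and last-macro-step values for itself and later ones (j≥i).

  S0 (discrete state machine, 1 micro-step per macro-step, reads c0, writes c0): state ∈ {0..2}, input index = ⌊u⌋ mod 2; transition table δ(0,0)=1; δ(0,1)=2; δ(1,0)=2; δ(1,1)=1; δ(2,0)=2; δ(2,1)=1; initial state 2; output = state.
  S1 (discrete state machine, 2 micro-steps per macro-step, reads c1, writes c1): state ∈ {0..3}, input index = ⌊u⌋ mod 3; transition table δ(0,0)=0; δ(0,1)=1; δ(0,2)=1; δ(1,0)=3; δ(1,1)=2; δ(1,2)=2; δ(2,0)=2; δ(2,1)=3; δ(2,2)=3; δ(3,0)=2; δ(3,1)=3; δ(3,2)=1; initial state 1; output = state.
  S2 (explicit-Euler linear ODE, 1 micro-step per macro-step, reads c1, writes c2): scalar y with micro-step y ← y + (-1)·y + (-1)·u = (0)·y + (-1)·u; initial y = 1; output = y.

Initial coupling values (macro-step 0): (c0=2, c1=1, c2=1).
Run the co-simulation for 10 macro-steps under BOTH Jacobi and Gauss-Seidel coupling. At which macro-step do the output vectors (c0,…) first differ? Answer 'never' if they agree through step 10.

first divergence at macro-step: 1

[Jacobi] macro 1: S0 reads c0=2 → after 1×micro: 2; S1 reads c1=1 → after 2×micro: 3; S2 reads c1=1 → after 1×micro: -1 ⇒ (c0=2, c1=3, c2=-1)
[Jacobi] macro 2: S0 reads c0=2 → after 1×micro: 2; S1 reads c1=3 → after 2×micro: 2; S2 reads c1=3 → after 1×micro: -3 ⇒ (c0=2, c1=2, c2=-3)
[Jacobi] macro 3: S0 reads c0=2 → after 1×micro: 2; S1 reads c1=2 → after 2×micro: 1; S2 reads c1=2 → after 1×micro: -2 ⇒ (c0=2, c1=1, c2=-2)
[Jacobi] macro 4: S0 reads c0=2 → after 1×micro: 2; S1 reads c1=1 → after 2×micro: 3; S2 reads c1=1 → after 1×micro: -1 ⇒ (c0=2, c1=3, c2=-1)
[Jacobi] macro 5: S0 reads c0=2 → after 1×micro: 2; S1 reads c1=3 → after 2×micro: 2; S2 reads c1=3 → after 1×micro: -3 ⇒ (c0=2, c1=2, c2=-3)
[Jacobi] macro 6: S0 reads c0=2 → after 1×micro: 2; S1 reads c1=2 → after 2×micro: 1; S2 reads c1=2 → after 1×micro: -2 ⇒ (c0=2, c1=1, c2=-2)
[Jacobi] macro 7: S0 reads c0=2 → after 1×micro: 2; S1 reads c1=1 → after 2×micro: 3; S2 reads c1=1 → after 1×micro: -1 ⇒ (c0=2, c1=3, c2=-1)
[Jacobi] macro 8: S0 reads c0=2 → after 1×micro: 2; S1 reads c1=3 → after 2×micro: 2; S2 reads c1=3 → after 1×micro: -3 ⇒ (c0=2, c1=2, c2=-3)
[Jacobi] macro 9: S0 reads c0=2 → after 1×micro: 2; S1 reads c1=2 → after 2×micro: 1; S2 reads c1=2 → after 1×micro: -2 ⇒ (c0=2, c1=1, c2=-2)
[Jacobi] macro 10: S0 reads c0=2 → after 1×micro: 2; S1 reads c1=1 → after 2×micro: 3; S2 reads c1=1 → after 1×micro: -1 ⇒ (c0=2, c1=3, c2=-1)
[Gauss-Seidel] macro 1: S0 reads c0=2 → after 1×micro: 2; S1 reads c1=1 → after 2×micro: 3; S2 reads c1=3 → after 1×micro: -3 ⇒ (c0=2, c1=3, c2=-3)
[Gauss-Seidel] macro 2: S0 reads c0=2 → after 1×micro: 2; S1 reads c1=3 → after 2×micro: 2; S2 reads c1=2 → after 1×micro: -2 ⇒ (c0=2, c1=2, c2=-2)
[Gauss-Seidel] macro 3: S0 reads c0=2 → after 1×micro: 2; S1 reads c1=2 → after 2×micro: 1; S2 reads c1=1 → after 1×micro: -1 ⇒ (c0=2, c1=1, c2=-1)
[Gauss-Seidel] macro 4: S0 reads c0=2 → after 1×micro: 2; S1 reads c1=1 → after 2×micro: 3; S2 reads c1=3 → after 1×micro: -3 ⇒ (c0=2, c1=3, c2=-3)
[Gauss-Seidel] macro 5: S0 reads c0=2 → after 1×micro: 2; S1 reads c1=3 → after 2×micro: 2; S2 reads c1=2 → after 1×micro: -2 ⇒ (c0=2, c1=2, c2=-2)
[Gauss-Seidel] macro 6: S0 reads c0=2 → after 1×micro: 2; S1 reads c1=2 → after 2×micro: 1; S2 reads c1=1 → after 1×micro: -1 ⇒ (c0=2, c1=1, c2=-1)
[Gauss-Seidel] macro 7: S0 reads c0=2 → after 1×micro: 2; S1 reads c1=1 → after 2×micro: 3; S2 reads c1=3 → after 1×micro: -3 ⇒ (c0=2, c1=3, c2=-3)
[Gauss-Seidel] macro 8: S0 reads c0=2 → after 1×micro: 2; S1 reads c1=3 → after 2×micro: 2; S2 reads c1=2 → after 1×micro: -2 ⇒ (c0=2, c1=2, c2=-2)
[Gauss-Seidel] macro 9: S0 reads c0=2 → after 1×micro: 2; S1 reads c1=2 → after 2×micro: 1; S2 reads c1=1 → after 1×micro: -1 ⇒ (c0=2, c1=1, c2=-1)
[Gauss-Seidel] macro 10: S0 reads c0=2 → after 1×micro: 2; S1 reads c1=1 → after 2×micro: 3; S2 reads c1=3 → after 1×micro: -3 ⇒ (c0=2, c1=3, c2=-3)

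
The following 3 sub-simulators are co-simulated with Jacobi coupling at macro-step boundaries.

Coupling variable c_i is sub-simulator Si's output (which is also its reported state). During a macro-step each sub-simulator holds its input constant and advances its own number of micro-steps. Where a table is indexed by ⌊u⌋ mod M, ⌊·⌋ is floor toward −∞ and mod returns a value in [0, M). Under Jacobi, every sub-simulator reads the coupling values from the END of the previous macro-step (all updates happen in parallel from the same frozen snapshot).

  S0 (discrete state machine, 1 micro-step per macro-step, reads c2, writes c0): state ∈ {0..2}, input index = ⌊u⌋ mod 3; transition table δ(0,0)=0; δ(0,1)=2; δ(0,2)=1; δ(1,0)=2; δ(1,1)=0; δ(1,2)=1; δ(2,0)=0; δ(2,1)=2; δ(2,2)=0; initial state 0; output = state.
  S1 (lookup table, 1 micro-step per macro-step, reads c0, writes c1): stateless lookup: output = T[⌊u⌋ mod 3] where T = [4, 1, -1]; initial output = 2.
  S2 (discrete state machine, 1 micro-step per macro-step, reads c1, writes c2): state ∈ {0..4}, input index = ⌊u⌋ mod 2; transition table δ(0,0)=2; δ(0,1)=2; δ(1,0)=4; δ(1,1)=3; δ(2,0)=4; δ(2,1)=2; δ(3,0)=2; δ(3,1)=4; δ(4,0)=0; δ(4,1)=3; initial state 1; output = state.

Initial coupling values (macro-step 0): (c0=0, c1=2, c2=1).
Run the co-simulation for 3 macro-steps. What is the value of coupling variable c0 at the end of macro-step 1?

macro 1: S0 reads c2=1 → after 1×micro: 2; S1 reads c0=0 → after 1×micro: 4; S2 reads c1=2 → after 1×micro: 4 ⇒ (c0=2, c1=4, c2=4)
macro 2: S0 reads c2=4 → after 1×micro: 2; S1 reads c0=2 → after 1×micro: -1; S2 reads c1=4 → after 1×micro: 0 ⇒ (c0=2, c1=-1, c2=0)
macro 3: S0 reads c2=0 → after 1×micro: 0; S1 reads c0=2 → after 1×micro: -1; S2 reads c1=-1 → after 1×micro: 2 ⇒ (c0=0, c1=-1, c2=2)

c0 at macro-step 1 = 2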